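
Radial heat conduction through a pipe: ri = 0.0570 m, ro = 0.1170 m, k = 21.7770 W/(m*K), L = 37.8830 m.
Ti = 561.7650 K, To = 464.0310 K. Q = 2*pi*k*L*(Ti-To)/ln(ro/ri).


dT = 97.7340 K
ln(ro/ri) = 0.7191
Q = 2*pi*21.7770*37.8830*97.7340 / 0.7191 = 704474.0160 W

704474.0160 W


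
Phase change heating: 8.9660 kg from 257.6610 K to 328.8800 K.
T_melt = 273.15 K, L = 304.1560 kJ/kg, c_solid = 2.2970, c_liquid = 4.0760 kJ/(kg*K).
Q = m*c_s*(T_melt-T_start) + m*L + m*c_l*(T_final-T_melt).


Q1 (sensible, solid) = 8.9660 * 2.2970 * 15.4890 = 318.9944 kJ
Q2 (latent) = 8.9660 * 304.1560 = 2727.0627 kJ
Q3 (sensible, liquid) = 8.9660 * 4.0760 * 55.7300 = 2036.6760 kJ
Q_total = 5082.7332 kJ

5082.7332 kJ


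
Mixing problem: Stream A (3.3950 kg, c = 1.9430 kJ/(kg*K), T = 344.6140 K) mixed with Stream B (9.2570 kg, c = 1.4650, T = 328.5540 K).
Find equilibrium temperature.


num = 6728.9278
den = 20.1580
Tf = 333.8095 K

333.8095 K


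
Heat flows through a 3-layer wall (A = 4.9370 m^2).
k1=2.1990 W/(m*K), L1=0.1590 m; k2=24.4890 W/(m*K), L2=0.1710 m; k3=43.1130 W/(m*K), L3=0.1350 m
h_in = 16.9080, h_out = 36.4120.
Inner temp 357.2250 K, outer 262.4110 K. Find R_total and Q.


R_conv_in = 1/(16.9080*4.9370) = 0.0120
R_1 = 0.1590/(2.1990*4.9370) = 0.0146
R_2 = 0.1710/(24.4890*4.9370) = 0.0014
R_3 = 0.1350/(43.1130*4.9370) = 0.0006
R_conv_out = 1/(36.4120*4.9370) = 0.0056
R_total = 0.0342 K/W
Q = 94.8140 / 0.0342 = 2769.3655 W

R_total = 0.0342 K/W, Q = 2769.3655 W


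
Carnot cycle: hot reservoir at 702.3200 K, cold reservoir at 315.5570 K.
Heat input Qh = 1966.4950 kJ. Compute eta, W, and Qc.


eta = 1 - 315.5570/702.3200 = 0.5507
W = 0.5507 * 1966.4950 = 1082.9358 kJ
Qc = 1966.4950 - 1082.9358 = 883.5592 kJ

eta = 55.0693%, W = 1082.9358 kJ, Qc = 883.5592 kJ


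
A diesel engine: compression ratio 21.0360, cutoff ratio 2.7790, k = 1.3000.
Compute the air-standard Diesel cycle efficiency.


r^(k-1) = 2.4940
rc^k = 3.7762
eta = 0.5187 = 51.8670%

51.8670%


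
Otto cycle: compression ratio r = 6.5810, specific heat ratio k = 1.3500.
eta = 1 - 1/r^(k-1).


r^(k-1) = 1.9338
eta = 1 - 1/1.9338 = 0.4829 = 48.2872%

48.2872%


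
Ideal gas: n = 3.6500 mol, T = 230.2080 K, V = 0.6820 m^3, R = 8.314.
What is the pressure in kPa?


P = nRT/V = 3.6500 * 8.314 * 230.2080 / 0.6820
= 6985.9150 / 0.6820 = 10243.2771 Pa = 10.2433 kPa

10.2433 kPa


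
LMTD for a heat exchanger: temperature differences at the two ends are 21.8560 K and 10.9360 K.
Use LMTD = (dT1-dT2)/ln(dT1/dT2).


dT1/dT2 = 1.9985
ln(dT1/dT2) = 0.6924
LMTD = 10.9200 / 0.6924 = 15.7709 K

15.7709 K


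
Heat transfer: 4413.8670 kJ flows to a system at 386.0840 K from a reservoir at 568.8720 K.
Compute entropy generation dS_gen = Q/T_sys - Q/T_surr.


dS_sys = 4413.8670/386.0840 = 11.4324 kJ/K
dS_surr = -4413.8670/568.8720 = -7.7590 kJ/K
dS_gen = 11.4324 - 7.7590 = 3.6734 kJ/K (irreversible)

dS_gen = 3.6734 kJ/K, irreversible


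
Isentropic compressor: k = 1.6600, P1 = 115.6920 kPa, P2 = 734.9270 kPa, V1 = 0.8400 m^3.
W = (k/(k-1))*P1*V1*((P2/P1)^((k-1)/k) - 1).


(k-1)/k = 0.3976
(P2/P1)^exp = 2.0857
W = 2.5152 * 115.6920 * 0.8400 * (2.0857 - 1) = 265.3608 kJ

265.3608 kJ


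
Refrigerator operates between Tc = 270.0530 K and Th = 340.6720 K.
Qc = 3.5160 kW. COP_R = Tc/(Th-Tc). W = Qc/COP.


COP = 270.0530 / 70.6190 = 3.8241
W = 3.5160 / 3.8241 = 0.9194 kW

COP = 3.8241, W = 0.9194 kW


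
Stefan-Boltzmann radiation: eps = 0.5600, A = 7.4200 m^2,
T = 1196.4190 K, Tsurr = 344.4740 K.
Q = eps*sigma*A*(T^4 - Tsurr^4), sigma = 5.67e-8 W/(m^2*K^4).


T^4 = 2.0490e+12
Tsurr^4 = 1.4081e+10
Q = 0.5600 * 5.67e-8 * 7.4200 * 2.0349e+12 = 479416.9202 W

479416.9202 W


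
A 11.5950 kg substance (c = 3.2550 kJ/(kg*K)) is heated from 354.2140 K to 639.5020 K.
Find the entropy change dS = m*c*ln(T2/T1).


T2/T1 = 1.8054
ln(T2/T1) = 0.5908
dS = 11.5950 * 3.2550 * 0.5908 = 22.2974 kJ/K

22.2974 kJ/K


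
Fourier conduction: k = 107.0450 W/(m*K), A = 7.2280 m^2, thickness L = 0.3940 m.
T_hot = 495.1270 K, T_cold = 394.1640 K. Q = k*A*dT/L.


dT = 100.9630 K
Q = 107.0450 * 7.2280 * 100.9630 / 0.3940 = 198267.0548 W

198267.0548 W


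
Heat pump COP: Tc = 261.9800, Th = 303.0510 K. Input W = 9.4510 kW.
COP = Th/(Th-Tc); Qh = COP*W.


COP = 303.0510 / 41.0710 = 7.3787
Qh = 7.3787 * 9.4510 = 69.7362 kW

COP = 7.3787, Qh = 69.7362 kW


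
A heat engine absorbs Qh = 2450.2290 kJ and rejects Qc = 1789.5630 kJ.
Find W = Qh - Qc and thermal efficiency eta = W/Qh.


W = 2450.2290 - 1789.5630 = 660.6660 kJ
eta = 660.6660 / 2450.2290 = 0.2696 = 26.9634%

W = 660.6660 kJ, eta = 26.9634%


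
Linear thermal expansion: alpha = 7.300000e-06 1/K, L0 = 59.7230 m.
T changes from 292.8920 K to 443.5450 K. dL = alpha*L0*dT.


dT = 150.6530 K
dL = 7.300000e-06 * 59.7230 * 150.6530 = 0.065681 m
L_final = 59.788681 m

dL = 0.065681 m


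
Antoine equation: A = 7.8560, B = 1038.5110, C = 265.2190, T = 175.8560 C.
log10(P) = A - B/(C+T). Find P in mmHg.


C+T = 441.0750
B/(C+T) = 2.3545
log10(P) = 7.8560 - 2.3545 = 5.5015
P = 10^5.5015 = 317322.0113 mmHg

317322.0113 mmHg


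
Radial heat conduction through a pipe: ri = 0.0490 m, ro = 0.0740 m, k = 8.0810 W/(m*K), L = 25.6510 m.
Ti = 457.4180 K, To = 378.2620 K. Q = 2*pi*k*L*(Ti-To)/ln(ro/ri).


dT = 79.1560 K
ln(ro/ri) = 0.4122
Q = 2*pi*8.0810*25.6510*79.1560 / 0.4122 = 250079.4091 W

250079.4091 W


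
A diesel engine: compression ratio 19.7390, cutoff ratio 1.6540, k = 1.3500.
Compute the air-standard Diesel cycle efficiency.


r^(k-1) = 2.8403
rc^k = 1.9725
eta = 0.6122 = 61.2183%

61.2183%


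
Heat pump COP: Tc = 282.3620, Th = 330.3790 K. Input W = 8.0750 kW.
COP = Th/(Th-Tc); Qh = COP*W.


COP = 330.3790 / 48.0170 = 6.8805
Qh = 6.8805 * 8.0750 = 55.5597 kW

COP = 6.8805, Qh = 55.5597 kW


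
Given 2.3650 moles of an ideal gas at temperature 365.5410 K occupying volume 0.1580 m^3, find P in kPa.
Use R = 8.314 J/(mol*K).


P = nRT/V = 2.3650 * 8.314 * 365.5410 / 0.1580
= 7187.4901 / 0.1580 = 45490.4438 Pa = 45.4904 kPa

45.4904 kPa


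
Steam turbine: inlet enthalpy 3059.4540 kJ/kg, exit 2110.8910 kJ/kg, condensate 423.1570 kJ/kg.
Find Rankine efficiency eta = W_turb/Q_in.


W = 948.5630 kJ/kg
Q_in = 2636.2970 kJ/kg
eta = 0.3598 = 35.9809%

eta = 35.9809%


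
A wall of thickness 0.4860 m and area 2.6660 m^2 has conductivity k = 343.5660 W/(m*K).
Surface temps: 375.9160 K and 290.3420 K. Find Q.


dT = 85.5740 K
Q = 343.5660 * 2.6660 * 85.5740 / 0.4860 = 161278.2815 W

161278.2815 W


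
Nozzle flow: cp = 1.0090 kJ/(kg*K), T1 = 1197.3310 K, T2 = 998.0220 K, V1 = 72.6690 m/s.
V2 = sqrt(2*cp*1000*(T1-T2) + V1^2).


dT = 199.3090 K
2*cp*1000*dT = 402205.5620
V1^2 = 5280.7836
V2 = sqrt(407486.3456) = 638.3466 m/s

638.3466 m/s


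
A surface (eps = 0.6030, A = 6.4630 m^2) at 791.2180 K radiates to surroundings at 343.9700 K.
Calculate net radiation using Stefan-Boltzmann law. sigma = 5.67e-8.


T^4 = 3.9191e+11
Tsurr^4 = 1.3999e+10
Q = 0.6030 * 5.67e-8 * 6.4630 * 3.7791e+11 = 83506.9906 W

83506.9906 W


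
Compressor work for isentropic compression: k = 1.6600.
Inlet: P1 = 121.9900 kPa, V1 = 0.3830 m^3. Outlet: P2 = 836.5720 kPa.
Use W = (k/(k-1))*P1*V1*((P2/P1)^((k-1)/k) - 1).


(k-1)/k = 0.3976
(P2/P1)^exp = 2.1501
W = 2.5152 * 121.9900 * 0.3830 * (2.1501 - 1) = 135.1510 kJ

135.1510 kJ


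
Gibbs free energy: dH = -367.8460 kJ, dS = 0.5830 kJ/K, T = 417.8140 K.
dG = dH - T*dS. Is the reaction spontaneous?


T*dS = 417.8140 * 0.5830 = 243.5856 kJ
dG = -367.8460 - 243.5856 = -611.4316 kJ (spontaneous)

dG = -611.4316 kJ, spontaneous


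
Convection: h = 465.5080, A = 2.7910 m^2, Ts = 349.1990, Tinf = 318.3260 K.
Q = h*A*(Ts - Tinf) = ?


dT = 30.8730 K
Q = 465.5080 * 2.7910 * 30.8730 = 40111.2151 W

40111.2151 W


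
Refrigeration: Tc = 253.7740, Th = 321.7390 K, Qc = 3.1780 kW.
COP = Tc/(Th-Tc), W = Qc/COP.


COP = 253.7740 / 67.9650 = 3.7339
W = 3.1780 / 3.7339 = 0.8511 kW

COP = 3.7339, W = 0.8511 kW


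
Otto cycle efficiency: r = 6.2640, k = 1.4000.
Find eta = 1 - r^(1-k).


r^(k-1) = 2.0832
eta = 1 - 1/2.0832 = 0.5200 = 51.9980%

51.9980%


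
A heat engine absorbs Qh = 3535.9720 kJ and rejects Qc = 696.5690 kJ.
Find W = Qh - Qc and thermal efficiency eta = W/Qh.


W = 3535.9720 - 696.5690 = 2839.4030 kJ
eta = 2839.4030 / 3535.9720 = 0.8030 = 80.3005%

W = 2839.4030 kJ, eta = 80.3005%


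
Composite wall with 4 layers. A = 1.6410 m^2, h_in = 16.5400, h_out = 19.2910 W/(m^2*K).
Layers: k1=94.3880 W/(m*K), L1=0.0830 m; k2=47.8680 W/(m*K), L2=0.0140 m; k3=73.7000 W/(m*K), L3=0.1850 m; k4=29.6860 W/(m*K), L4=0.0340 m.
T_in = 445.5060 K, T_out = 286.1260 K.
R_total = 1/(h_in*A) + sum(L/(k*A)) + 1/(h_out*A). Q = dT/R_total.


R_conv_in = 1/(16.5400*1.6410) = 0.0368
R_1 = 0.0830/(94.3880*1.6410) = 0.0005
R_2 = 0.0140/(47.8680*1.6410) = 0.0002
R_3 = 0.1850/(73.7000*1.6410) = 0.0015
R_4 = 0.0340/(29.6860*1.6410) = 0.0007
R_conv_out = 1/(19.2910*1.6410) = 0.0316
R_total = 0.0714 K/W
Q = 159.3800 / 0.0714 = 2233.0314 W

R_total = 0.0714 K/W, Q = 2233.0314 W


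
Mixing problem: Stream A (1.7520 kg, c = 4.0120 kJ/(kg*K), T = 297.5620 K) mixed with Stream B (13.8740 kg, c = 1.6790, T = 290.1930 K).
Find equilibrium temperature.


num = 8851.4556
den = 30.3235
Tf = 291.9011 K

291.9011 K


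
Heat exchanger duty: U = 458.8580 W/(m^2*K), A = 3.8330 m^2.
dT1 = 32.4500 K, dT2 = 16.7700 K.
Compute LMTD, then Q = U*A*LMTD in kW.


LMTD = 23.7537 K
Q = 458.8580 * 3.8330 * 23.7537 = 41777.9974 W = 41.7780 kW

41.7780 kW


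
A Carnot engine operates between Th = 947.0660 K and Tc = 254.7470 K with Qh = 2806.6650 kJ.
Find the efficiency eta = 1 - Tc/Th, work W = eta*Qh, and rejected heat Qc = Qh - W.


eta = 1 - 254.7470/947.0660 = 0.7310
W = 0.7310 * 2806.6650 = 2051.7129 kJ
Qc = 2806.6650 - 2051.7129 = 754.9521 kJ

eta = 73.1015%, W = 2051.7129 kJ, Qc = 754.9521 kJ


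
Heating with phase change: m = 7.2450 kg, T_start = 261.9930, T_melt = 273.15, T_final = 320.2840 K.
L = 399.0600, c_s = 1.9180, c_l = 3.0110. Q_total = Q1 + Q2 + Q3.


Q1 (sensible, solid) = 7.2450 * 1.9180 * 11.1570 = 155.0367 kJ
Q2 (latent) = 7.2450 * 399.0600 = 2891.1897 kJ
Q3 (sensible, liquid) = 7.2450 * 3.0110 * 47.1340 = 1028.2138 kJ
Q_total = 4074.4402 kJ

4074.4402 kJ


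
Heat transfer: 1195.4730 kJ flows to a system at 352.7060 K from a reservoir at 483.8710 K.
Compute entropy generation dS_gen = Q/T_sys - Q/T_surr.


dS_sys = 1195.4730/352.7060 = 3.3894 kJ/K
dS_surr = -1195.4730/483.8710 = -2.4706 kJ/K
dS_gen = 3.3894 - 2.4706 = 0.9188 kJ/K (irreversible)

dS_gen = 0.9188 kJ/K, irreversible


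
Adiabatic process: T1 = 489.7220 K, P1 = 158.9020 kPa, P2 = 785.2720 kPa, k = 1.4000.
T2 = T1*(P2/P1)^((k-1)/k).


(k-1)/k = 0.2857
(P2/P1)^exp = 1.5785
T2 = 489.7220 * 1.5785 = 773.0438 K

773.0438 K


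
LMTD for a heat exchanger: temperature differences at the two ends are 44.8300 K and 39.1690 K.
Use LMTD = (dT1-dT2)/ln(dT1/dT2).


dT1/dT2 = 1.1445
ln(dT1/dT2) = 0.1350
LMTD = 5.6610 / 0.1350 = 41.9358 K

41.9358 K


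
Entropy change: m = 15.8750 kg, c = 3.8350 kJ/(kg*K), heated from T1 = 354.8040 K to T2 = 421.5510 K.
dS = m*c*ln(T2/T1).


T2/T1 = 1.1881
ln(T2/T1) = 0.1724
dS = 15.8750 * 3.8350 * 0.1724 = 10.4943 kJ/K

10.4943 kJ/K


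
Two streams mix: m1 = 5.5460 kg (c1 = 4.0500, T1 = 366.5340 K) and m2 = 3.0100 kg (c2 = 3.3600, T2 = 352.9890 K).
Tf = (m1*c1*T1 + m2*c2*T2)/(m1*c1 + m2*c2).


num = 11802.8197
den = 32.5749
Tf = 362.3287 K

362.3287 K


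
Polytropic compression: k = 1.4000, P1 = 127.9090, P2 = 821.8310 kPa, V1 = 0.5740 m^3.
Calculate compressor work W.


(k-1)/k = 0.2857
(P2/P1)^exp = 1.7015
W = 3.5000 * 127.9090 * 0.5740 * (1.7015 - 1) = 180.2551 kJ

180.2551 kJ


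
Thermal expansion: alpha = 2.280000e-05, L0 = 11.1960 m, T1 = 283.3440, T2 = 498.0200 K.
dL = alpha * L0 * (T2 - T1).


dT = 214.6760 K
dL = 2.280000e-05 * 11.1960 * 214.6760 = 0.054800 m
L_final = 11.250800 m

dL = 0.054800 m


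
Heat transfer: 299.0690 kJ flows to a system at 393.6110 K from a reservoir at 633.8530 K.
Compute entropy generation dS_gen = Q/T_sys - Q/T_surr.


dS_sys = 299.0690/393.6110 = 0.7598 kJ/K
dS_surr = -299.0690/633.8530 = -0.4718 kJ/K
dS_gen = 0.7598 - 0.4718 = 0.2880 kJ/K (irreversible)

dS_gen = 0.2880 kJ/K, irreversible


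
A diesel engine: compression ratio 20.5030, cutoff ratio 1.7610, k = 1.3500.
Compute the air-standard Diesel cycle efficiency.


r^(k-1) = 2.8783
rc^k = 2.1467
eta = 0.6122 = 61.2205%

61.2205%


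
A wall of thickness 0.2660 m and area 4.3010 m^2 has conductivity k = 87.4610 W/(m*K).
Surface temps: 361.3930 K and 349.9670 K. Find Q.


dT = 11.4260 K
Q = 87.4610 * 4.3010 * 11.4260 / 0.2660 = 16158.3297 W

16158.3297 W


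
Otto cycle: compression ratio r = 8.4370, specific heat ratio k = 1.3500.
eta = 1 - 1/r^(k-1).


r^(k-1) = 2.1094
eta = 1 - 1/2.1094 = 0.5259 = 52.5939%

52.5939%


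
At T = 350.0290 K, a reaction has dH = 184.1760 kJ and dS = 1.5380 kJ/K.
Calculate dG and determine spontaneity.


T*dS = 350.0290 * 1.5380 = 538.3446 kJ
dG = 184.1760 - 538.3446 = -354.1686 kJ (spontaneous)

dG = -354.1686 kJ, spontaneous


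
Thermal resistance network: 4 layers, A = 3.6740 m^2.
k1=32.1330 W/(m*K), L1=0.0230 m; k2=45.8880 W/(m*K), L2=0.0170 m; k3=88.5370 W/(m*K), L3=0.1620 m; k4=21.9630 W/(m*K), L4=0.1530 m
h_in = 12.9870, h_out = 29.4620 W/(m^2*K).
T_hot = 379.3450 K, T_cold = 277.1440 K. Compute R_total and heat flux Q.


R_conv_in = 1/(12.9870*3.6740) = 0.0210
R_1 = 0.0230/(32.1330*3.6740) = 0.0002
R_2 = 0.0170/(45.8880*3.6740) = 0.0001
R_3 = 0.1620/(88.5370*3.6740) = 0.0005
R_4 = 0.1530/(21.9630*3.6740) = 0.0019
R_conv_out = 1/(29.4620*3.6740) = 0.0092
R_total = 0.0329 K/W
Q = 102.2010 / 0.0329 = 3107.7053 W

R_total = 0.0329 K/W, Q = 3107.7053 W


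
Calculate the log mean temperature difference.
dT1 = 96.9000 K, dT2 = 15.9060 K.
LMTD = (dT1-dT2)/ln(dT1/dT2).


dT1/dT2 = 6.0920
ln(dT1/dT2) = 1.8070
LMTD = 80.9940 / 1.8070 = 44.8228 K

44.8228 K


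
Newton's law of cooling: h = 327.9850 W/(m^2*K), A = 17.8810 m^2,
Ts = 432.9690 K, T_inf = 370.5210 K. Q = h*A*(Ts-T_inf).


dT = 62.4480 K
Q = 327.9850 * 17.8810 * 62.4480 = 366238.7722 W

366238.7722 W


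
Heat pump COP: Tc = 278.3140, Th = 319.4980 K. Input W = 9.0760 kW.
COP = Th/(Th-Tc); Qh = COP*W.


COP = 319.4980 / 41.1840 = 7.7578
Qh = 7.7578 * 9.0760 = 70.4100 kW

COP = 7.7578, Qh = 70.4100 kW


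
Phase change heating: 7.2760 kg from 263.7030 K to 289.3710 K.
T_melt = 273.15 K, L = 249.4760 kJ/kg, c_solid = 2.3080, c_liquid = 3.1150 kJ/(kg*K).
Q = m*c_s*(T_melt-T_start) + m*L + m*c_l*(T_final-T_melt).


Q1 (sensible, solid) = 7.2760 * 2.3080 * 9.4470 = 158.6435 kJ
Q2 (latent) = 7.2760 * 249.4760 = 1815.1874 kJ
Q3 (sensible, liquid) = 7.2760 * 3.1150 * 16.2210 = 367.6447 kJ
Q_total = 2341.4757 kJ

2341.4757 kJ


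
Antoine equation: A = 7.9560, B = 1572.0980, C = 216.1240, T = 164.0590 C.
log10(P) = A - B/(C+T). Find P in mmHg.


C+T = 380.1830
B/(C+T) = 4.1351
log10(P) = 7.9560 - 4.1351 = 3.8209
P = 10^3.8209 = 6620.5090 mmHg

6620.5090 mmHg


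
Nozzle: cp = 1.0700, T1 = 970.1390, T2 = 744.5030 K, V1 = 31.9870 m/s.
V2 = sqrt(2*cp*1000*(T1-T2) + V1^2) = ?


dT = 225.6360 K
2*cp*1000*dT = 482861.0400
V1^2 = 1023.1682
V2 = sqrt(483884.2082) = 695.6179 m/s

695.6179 m/s


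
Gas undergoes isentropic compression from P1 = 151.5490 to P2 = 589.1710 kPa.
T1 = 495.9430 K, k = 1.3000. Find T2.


(k-1)/k = 0.2308
(P2/P1)^exp = 1.3680
T2 = 495.9430 * 1.3680 = 678.4435 K

678.4435 K


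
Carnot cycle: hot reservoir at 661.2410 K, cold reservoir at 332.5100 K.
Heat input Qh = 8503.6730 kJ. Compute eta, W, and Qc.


eta = 1 - 332.5100/661.2410 = 0.4971
W = 0.4971 * 8503.6730 = 4227.5372 kJ
Qc = 8503.6730 - 4227.5372 = 4276.1358 kJ

eta = 49.7142%, W = 4227.5372 kJ, Qc = 4276.1358 kJ


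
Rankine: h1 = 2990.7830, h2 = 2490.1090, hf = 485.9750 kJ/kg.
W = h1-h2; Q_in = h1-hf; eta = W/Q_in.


W = 500.6740 kJ/kg
Q_in = 2504.8080 kJ/kg
eta = 0.1999 = 19.9885%

eta = 19.9885%


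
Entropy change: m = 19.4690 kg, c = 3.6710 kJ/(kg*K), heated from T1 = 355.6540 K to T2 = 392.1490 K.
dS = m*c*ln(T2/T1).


T2/T1 = 1.1026
ln(T2/T1) = 0.0977
dS = 19.4690 * 3.6710 * 0.0977 = 6.9815 kJ/K

6.9815 kJ/K


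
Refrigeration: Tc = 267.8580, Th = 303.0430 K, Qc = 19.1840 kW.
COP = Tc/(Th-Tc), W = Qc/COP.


COP = 267.8580 / 35.1850 = 7.6128
W = 19.1840 / 7.6128 = 2.5200 kW

COP = 7.6128, W = 2.5200 kW


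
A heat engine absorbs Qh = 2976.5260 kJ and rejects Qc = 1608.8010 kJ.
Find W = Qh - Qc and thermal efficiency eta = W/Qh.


W = 2976.5260 - 1608.8010 = 1367.7250 kJ
eta = 1367.7250 / 2976.5260 = 0.4595 = 45.9504%

W = 1367.7250 kJ, eta = 45.9504%


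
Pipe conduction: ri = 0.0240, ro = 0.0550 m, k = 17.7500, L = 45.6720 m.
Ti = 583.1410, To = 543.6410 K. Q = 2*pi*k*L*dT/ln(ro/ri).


dT = 39.5000 K
ln(ro/ri) = 0.8293
Q = 2*pi*17.7500*45.6720*39.5000 / 0.8293 = 242618.8265 W

242618.8265 W


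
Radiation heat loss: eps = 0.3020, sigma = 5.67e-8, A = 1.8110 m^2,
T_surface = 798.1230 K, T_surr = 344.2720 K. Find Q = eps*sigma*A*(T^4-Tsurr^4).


T^4 = 4.0577e+11
Tsurr^4 = 1.4048e+10
Q = 0.3020 * 5.67e-8 * 1.8110 * 3.9172e+11 = 12147.4757 W

12147.4757 W


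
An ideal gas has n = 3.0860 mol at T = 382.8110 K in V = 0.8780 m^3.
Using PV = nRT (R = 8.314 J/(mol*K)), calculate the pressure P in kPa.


P = nRT/V = 3.0860 * 8.314 * 382.8110 / 0.8780
= 9821.7834 / 0.8780 = 11186.5414 Pa = 11.1865 kPa

11.1865 kPa


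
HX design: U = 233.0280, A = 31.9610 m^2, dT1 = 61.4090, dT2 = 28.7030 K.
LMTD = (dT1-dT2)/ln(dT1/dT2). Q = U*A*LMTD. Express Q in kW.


LMTD = 43.0028 K
Q = 233.0280 * 31.9610 * 43.0028 = 320276.7494 W = 320.2767 kW

320.2767 kW


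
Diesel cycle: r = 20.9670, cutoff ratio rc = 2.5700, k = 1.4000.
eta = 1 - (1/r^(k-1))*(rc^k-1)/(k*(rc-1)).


r^(k-1) = 3.3776
rc^k = 3.7489
eta = 0.6297 = 62.9729%

62.9729%


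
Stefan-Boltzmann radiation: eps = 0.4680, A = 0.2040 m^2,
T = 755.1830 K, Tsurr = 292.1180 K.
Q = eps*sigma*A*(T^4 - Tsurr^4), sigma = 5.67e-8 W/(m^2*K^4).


T^4 = 3.2524e+11
Tsurr^4 = 7.2817e+09
Q = 0.4680 * 5.67e-8 * 0.2040 * 3.1796e+11 = 1721.2114 W

1721.2114 W


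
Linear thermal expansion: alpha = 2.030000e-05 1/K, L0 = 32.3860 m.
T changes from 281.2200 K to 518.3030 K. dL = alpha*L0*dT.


dT = 237.0830 K
dL = 2.030000e-05 * 32.3860 * 237.0830 = 0.155867 m
L_final = 32.541867 m

dL = 0.155867 m


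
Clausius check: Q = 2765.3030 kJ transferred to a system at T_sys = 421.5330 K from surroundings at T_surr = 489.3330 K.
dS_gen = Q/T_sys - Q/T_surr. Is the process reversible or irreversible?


dS_sys = 2765.3030/421.5330 = 6.5601 kJ/K
dS_surr = -2765.3030/489.3330 = -5.6512 kJ/K
dS_gen = 6.5601 - 5.6512 = 0.9089 kJ/K (irreversible)

dS_gen = 0.9089 kJ/K, irreversible


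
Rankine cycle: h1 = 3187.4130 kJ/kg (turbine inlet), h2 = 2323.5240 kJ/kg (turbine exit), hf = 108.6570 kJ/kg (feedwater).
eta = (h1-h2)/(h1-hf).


W = 863.8890 kJ/kg
Q_in = 3078.7560 kJ/kg
eta = 0.2806 = 28.0597%

eta = 28.0597%


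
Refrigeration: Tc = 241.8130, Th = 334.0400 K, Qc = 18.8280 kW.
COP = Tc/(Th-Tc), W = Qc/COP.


COP = 241.8130 / 92.2270 = 2.6219
W = 18.8280 / 2.6219 = 7.1810 kW

COP = 2.6219, W = 7.1810 kW


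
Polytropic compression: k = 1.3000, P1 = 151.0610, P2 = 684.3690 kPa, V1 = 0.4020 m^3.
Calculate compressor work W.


(k-1)/k = 0.2308
(P2/P1)^exp = 1.4172
W = 4.3333 * 151.0610 * 0.4020 * (1.4172 - 1) = 109.7728 kJ

109.7728 kJ


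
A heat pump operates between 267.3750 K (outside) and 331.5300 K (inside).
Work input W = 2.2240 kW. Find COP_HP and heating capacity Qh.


COP = 331.5300 / 64.1550 = 5.1676
Qh = 5.1676 * 2.2240 = 11.4928 kW

COP = 5.1676, Qh = 11.4928 kW


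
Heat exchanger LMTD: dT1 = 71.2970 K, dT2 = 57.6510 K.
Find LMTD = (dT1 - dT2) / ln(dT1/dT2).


dT1/dT2 = 1.2367
ln(dT1/dT2) = 0.2124
LMTD = 13.6460 / 0.2124 = 64.2326 K

64.2326 K


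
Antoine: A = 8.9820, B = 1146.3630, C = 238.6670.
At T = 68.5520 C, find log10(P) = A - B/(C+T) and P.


C+T = 307.2190
B/(C+T) = 3.7314
log10(P) = 8.9820 - 3.7314 = 5.2506
P = 10^5.2506 = 178065.7502 mmHg

178065.7502 mmHg


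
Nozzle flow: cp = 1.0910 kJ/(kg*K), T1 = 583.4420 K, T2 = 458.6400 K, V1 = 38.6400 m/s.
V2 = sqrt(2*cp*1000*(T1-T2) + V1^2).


dT = 124.8020 K
2*cp*1000*dT = 272317.9640
V1^2 = 1493.0496
V2 = sqrt(273811.0136) = 523.2695 m/s

523.2695 m/s


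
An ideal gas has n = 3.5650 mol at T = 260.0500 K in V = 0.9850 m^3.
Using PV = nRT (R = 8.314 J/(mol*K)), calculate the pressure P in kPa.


P = nRT/V = 3.5650 * 8.314 * 260.0500 / 0.9850
= 7707.7286 / 0.9850 = 7825.1051 Pa = 7.8251 kPa

7.8251 kPa


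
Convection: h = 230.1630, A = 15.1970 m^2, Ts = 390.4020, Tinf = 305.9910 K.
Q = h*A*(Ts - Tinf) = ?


dT = 84.4110 K
Q = 230.1630 * 15.1970 * 84.4110 = 295251.7078 W

295251.7078 W


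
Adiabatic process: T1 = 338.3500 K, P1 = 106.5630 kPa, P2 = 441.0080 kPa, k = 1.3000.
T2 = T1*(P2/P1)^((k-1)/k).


(k-1)/k = 0.2308
(P2/P1)^exp = 1.3879
T2 = 338.3500 * 1.3879 = 469.5846 K

469.5846 K


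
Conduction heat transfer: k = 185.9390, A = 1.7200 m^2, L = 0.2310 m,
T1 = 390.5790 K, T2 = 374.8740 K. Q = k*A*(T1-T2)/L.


dT = 15.7050 K
Q = 185.9390 * 1.7200 * 15.7050 / 0.2310 = 21743.2720 W

21743.2720 W


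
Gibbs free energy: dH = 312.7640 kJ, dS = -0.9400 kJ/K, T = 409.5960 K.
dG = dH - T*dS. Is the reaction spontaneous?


T*dS = 409.5960 * -0.9400 = -385.0202 kJ
dG = 312.7640 + 385.0202 = 697.7842 kJ (non-spontaneous)

dG = 697.7842 kJ, non-spontaneous


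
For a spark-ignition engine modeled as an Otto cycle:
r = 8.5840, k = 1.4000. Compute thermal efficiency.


r^(k-1) = 2.3631
eta = 1 - 1/2.3631 = 0.5768 = 57.6821%

57.6821%


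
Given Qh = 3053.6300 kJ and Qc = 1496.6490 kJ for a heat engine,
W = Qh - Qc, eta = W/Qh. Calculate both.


W = 3053.6300 - 1496.6490 = 1556.9810 kJ
eta = 1556.9810 / 3053.6300 = 0.5099 = 50.9879%

W = 1556.9810 kJ, eta = 50.9879%


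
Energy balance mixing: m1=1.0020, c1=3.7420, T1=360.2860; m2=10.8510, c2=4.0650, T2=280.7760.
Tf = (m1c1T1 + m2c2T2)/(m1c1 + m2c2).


num = 13735.7236
den = 47.8588
Tf = 287.0052 K

287.0052 K


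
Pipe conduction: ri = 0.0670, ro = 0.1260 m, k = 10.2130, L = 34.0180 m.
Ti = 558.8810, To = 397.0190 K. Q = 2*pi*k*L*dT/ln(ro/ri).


dT = 161.8620 K
ln(ro/ri) = 0.6316
Q = 2*pi*10.2130*34.0180*161.8620 / 0.6316 = 559438.2080 W

559438.2080 W


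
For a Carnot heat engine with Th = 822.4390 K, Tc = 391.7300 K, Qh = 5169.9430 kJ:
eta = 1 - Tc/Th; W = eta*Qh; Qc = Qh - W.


eta = 1 - 391.7300/822.4390 = 0.5237
W = 0.5237 * 5169.9430 = 2707.4847 kJ
Qc = 5169.9430 - 2707.4847 = 2462.4583 kJ

eta = 52.3697%, W = 2707.4847 kJ, Qc = 2462.4583 kJ


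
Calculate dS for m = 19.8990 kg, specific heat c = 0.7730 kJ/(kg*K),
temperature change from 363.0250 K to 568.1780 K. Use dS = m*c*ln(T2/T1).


T2/T1 = 1.5651
ln(T2/T1) = 0.4480
dS = 19.8990 * 0.7730 * 0.4480 = 6.8905 kJ/K

6.8905 kJ/K


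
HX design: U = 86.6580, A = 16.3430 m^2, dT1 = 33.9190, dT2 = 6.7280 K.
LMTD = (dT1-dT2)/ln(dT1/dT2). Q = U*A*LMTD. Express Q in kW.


LMTD = 16.8085 K
Q = 86.6580 * 16.3430 * 16.8085 = 23805.0081 W = 23.8050 kW

23.8050 kW


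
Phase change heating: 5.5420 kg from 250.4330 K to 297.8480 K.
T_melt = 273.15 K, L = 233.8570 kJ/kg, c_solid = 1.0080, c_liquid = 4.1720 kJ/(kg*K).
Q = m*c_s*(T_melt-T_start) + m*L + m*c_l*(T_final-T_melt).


Q1 (sensible, solid) = 5.5420 * 1.0080 * 22.7170 = 126.9048 kJ
Q2 (latent) = 5.5420 * 233.8570 = 1296.0355 kJ
Q3 (sensible, liquid) = 5.5420 * 4.1720 * 24.6980 = 571.0480 kJ
Q_total = 1993.9883 kJ

1993.9883 kJ


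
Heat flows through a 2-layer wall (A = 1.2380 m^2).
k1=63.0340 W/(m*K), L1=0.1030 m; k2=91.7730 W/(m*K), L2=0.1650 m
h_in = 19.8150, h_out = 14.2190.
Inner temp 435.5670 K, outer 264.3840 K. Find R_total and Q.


R_conv_in = 1/(19.8150*1.2380) = 0.0408
R_1 = 0.1030/(63.0340*1.2380) = 0.0013
R_2 = 0.1650/(91.7730*1.2380) = 0.0015
R_conv_out = 1/(14.2190*1.2380) = 0.0568
R_total = 0.1003 K/W
Q = 171.1830 / 0.1003 = 1705.9432 W

R_total = 0.1003 K/W, Q = 1705.9432 W


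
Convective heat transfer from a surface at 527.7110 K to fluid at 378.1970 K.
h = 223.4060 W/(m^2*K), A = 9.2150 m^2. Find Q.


dT = 149.5140 K
Q = 223.4060 * 9.2150 * 149.5140 = 307802.4220 W

307802.4220 W


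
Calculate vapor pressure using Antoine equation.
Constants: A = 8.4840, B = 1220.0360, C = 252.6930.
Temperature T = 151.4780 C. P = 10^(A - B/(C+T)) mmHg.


C+T = 404.1710
B/(C+T) = 3.0186
log10(P) = 8.4840 - 3.0186 = 5.4654
P = 10^5.4654 = 292002.5145 mmHg

292002.5145 mmHg


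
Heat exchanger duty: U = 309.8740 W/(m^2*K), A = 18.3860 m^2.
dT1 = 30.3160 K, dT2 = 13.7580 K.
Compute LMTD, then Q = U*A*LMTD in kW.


LMTD = 20.9580 K
Q = 309.8740 * 18.3860 * 20.9580 = 119405.0961 W = 119.4051 kW

119.4051 kW


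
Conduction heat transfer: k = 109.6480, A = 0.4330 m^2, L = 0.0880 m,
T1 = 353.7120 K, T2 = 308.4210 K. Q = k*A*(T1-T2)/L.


dT = 45.2910 K
Q = 109.6480 * 0.4330 * 45.2910 / 0.0880 = 24435.3097 W

24435.3097 W


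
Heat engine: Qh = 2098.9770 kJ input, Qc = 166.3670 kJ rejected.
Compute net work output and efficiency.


W = 2098.9770 - 166.3670 = 1932.6100 kJ
eta = 1932.6100 / 2098.9770 = 0.9207 = 92.0739%

W = 1932.6100 kJ, eta = 92.0739%


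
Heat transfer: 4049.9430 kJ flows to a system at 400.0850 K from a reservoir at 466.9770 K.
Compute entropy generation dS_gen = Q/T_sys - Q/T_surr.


dS_sys = 4049.9430/400.0850 = 10.1227 kJ/K
dS_surr = -4049.9430/466.9770 = -8.6727 kJ/K
dS_gen = 10.1227 - 8.6727 = 1.4500 kJ/K (irreversible)

dS_gen = 1.4500 kJ/K, irreversible


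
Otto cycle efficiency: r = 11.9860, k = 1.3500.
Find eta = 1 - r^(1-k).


r^(k-1) = 2.3853
eta = 1 - 1/2.3853 = 0.5808 = 58.0759%

58.0759%


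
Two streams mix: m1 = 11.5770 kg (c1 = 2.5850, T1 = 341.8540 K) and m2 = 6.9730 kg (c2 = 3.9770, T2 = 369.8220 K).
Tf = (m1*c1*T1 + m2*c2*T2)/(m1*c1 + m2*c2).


num = 20486.2727
den = 57.6582
Tf = 355.3057 K

355.3057 K


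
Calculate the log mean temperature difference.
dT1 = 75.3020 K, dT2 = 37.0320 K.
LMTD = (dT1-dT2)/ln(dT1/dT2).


dT1/dT2 = 2.0334
ln(dT1/dT2) = 0.7097
LMTD = 38.2700 / 0.7097 = 53.9223 K

53.9223 K


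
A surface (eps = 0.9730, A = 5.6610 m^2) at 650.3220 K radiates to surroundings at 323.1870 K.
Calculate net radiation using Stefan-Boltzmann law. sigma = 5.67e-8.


T^4 = 1.7886e+11
Tsurr^4 = 1.0910e+10
Q = 0.9730 * 5.67e-8 * 5.6610 * 1.6795e+11 = 52452.9907 W

52452.9907 W


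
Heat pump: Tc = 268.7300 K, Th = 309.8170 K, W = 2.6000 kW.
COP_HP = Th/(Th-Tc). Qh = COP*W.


COP = 309.8170 / 41.0870 = 7.5405
Qh = 7.5405 * 2.6000 = 19.6053 kW

COP = 7.5405, Qh = 19.6053 kW


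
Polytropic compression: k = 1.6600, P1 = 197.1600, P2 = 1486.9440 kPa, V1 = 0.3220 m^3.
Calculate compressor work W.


(k-1)/k = 0.3976
(P2/P1)^exp = 2.2329
W = 2.5152 * 197.1600 * 0.3220 * (2.2329 - 1) = 196.8696 kJ

196.8696 kJ


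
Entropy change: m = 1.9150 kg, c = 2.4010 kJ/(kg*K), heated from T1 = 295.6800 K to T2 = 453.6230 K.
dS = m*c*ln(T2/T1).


T2/T1 = 1.5342
ln(T2/T1) = 0.4280
dS = 1.9150 * 2.4010 * 0.4280 = 1.9679 kJ/K

1.9679 kJ/K


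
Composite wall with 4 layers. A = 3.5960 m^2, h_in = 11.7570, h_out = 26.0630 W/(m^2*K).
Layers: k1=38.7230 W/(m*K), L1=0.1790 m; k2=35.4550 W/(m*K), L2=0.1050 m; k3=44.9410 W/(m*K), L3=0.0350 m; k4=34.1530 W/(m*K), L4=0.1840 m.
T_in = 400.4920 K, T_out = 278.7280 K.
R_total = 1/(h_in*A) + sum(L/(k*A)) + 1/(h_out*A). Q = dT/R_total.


R_conv_in = 1/(11.7570*3.5960) = 0.0237
R_1 = 0.1790/(38.7230*3.5960) = 0.0013
R_2 = 0.1050/(35.4550*3.5960) = 0.0008
R_3 = 0.0350/(44.9410*3.5960) = 0.0002
R_4 = 0.1840/(34.1530*3.5960) = 0.0015
R_conv_out = 1/(26.0630*3.5960) = 0.0107
R_total = 0.0381 K/W
Q = 121.7640 / 0.0381 = 3192.0130 W

R_total = 0.0381 K/W, Q = 3192.0130 W


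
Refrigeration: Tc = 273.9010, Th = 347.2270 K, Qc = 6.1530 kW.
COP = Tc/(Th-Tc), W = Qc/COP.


COP = 273.9010 / 73.3260 = 3.7354
W = 6.1530 / 3.7354 = 1.6472 kW

COP = 3.7354, W = 1.6472 kW


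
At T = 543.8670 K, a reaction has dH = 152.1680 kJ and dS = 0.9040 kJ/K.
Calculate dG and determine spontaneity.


T*dS = 543.8670 * 0.9040 = 491.6558 kJ
dG = 152.1680 - 491.6558 = -339.4878 kJ (spontaneous)

dG = -339.4878 kJ, spontaneous


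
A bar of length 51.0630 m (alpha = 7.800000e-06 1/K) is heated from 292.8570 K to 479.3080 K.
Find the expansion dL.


dT = 186.4510 K
dL = 7.800000e-06 * 51.0630 * 186.4510 = 0.074262 m
L_final = 51.137262 m

dL = 0.074262 m


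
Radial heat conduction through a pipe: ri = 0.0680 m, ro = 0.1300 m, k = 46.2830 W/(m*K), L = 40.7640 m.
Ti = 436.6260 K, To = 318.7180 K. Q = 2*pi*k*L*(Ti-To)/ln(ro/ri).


dT = 117.9080 K
ln(ro/ri) = 0.6480
Q = 2*pi*46.2830*40.7640*117.9080 / 0.6480 = 2156892.5243 W

2156892.5243 W


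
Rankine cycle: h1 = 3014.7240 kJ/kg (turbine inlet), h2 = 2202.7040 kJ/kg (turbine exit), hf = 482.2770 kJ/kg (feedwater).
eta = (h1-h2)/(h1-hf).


W = 812.0200 kJ/kg
Q_in = 2532.4470 kJ/kg
eta = 0.3206 = 32.0646%

eta = 32.0646%


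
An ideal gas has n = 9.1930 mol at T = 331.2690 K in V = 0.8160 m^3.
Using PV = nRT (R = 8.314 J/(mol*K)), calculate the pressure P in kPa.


P = nRT/V = 9.1930 * 8.314 * 331.2690 / 0.8160
= 25319.0891 / 0.8160 = 31028.2955 Pa = 31.0283 kPa

31.0283 kPa


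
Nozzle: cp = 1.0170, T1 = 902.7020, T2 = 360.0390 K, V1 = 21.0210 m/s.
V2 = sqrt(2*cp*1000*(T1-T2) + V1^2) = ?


dT = 542.6630 K
2*cp*1000*dT = 1103776.5420
V1^2 = 441.8824
V2 = sqrt(1104218.4244) = 1050.8180 m/s

1050.8180 m/s


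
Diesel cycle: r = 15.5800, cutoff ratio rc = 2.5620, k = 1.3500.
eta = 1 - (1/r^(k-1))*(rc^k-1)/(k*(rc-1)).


r^(k-1) = 2.6146
rc^k = 3.5611
eta = 0.5355 = 53.5474%

53.5474%


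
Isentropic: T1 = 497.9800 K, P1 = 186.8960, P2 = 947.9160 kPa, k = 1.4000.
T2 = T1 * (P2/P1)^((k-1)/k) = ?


(k-1)/k = 0.2857
(P2/P1)^exp = 1.5903
T2 = 497.9800 * 1.5903 = 791.9340 K

791.9340 K


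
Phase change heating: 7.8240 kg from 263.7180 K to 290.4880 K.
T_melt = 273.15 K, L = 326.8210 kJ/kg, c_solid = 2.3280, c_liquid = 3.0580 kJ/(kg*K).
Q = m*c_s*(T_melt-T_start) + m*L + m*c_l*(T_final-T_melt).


Q1 (sensible, solid) = 7.8240 * 2.3280 * 9.4320 = 171.7970 kJ
Q2 (latent) = 7.8240 * 326.8210 = 2557.0475 kJ
Q3 (sensible, liquid) = 7.8240 * 3.0580 * 17.3380 = 414.8254 kJ
Q_total = 3143.6699 kJ

3143.6699 kJ


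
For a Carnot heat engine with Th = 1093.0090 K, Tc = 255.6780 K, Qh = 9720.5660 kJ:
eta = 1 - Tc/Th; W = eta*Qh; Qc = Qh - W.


eta = 1 - 255.6780/1093.0090 = 0.7661
W = 0.7661 * 9720.5660 = 7446.7193 kJ
Qc = 9720.5660 - 7446.7193 = 2273.8467 kJ

eta = 76.6079%, W = 7446.7193 kJ, Qc = 2273.8467 kJ


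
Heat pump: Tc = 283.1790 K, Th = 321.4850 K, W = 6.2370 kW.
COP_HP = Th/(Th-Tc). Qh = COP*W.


COP = 321.4850 / 38.3060 = 8.3925
Qh = 8.3925 * 6.2370 = 52.3443 kW

COP = 8.3925, Qh = 52.3443 kW


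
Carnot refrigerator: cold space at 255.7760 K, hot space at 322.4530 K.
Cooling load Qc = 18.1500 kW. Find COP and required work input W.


COP = 255.7760 / 66.6770 = 3.8360
W = 18.1500 / 3.8360 = 4.7314 kW

COP = 3.8360, W = 4.7314 kW


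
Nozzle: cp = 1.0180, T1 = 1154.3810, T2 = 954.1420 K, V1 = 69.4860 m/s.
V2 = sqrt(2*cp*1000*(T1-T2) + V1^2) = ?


dT = 200.2390 K
2*cp*1000*dT = 407686.6040
V1^2 = 4828.3042
V2 = sqrt(412514.9082) = 642.2732 m/s

642.2732 m/s


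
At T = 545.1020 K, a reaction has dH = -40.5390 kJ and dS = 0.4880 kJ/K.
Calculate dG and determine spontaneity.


T*dS = 545.1020 * 0.4880 = 266.0098 kJ
dG = -40.5390 - 266.0098 = -306.5488 kJ (spontaneous)

dG = -306.5488 kJ, spontaneous


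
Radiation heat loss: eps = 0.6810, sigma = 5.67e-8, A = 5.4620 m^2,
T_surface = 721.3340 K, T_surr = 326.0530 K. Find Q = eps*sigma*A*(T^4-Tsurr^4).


T^4 = 2.7074e+11
Tsurr^4 = 1.1302e+10
Q = 0.6810 * 5.67e-8 * 5.4620 * 2.5943e+11 = 54715.2584 W

54715.2584 W


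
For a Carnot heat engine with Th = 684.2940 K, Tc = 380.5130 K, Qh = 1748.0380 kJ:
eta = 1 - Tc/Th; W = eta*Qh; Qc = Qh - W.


eta = 1 - 380.5130/684.2940 = 0.4439
W = 0.4439 * 1748.0380 = 776.0125 kJ
Qc = 1748.0380 - 776.0125 = 972.0255 kJ

eta = 44.3933%, W = 776.0125 kJ, Qc = 972.0255 kJ


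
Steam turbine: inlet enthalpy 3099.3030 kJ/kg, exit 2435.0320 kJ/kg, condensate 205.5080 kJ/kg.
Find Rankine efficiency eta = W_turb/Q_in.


W = 664.2710 kJ/kg
Q_in = 2893.7950 kJ/kg
eta = 0.2296 = 22.9550%

eta = 22.9550%


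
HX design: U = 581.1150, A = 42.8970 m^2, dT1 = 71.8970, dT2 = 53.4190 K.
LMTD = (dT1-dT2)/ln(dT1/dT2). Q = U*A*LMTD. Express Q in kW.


LMTD = 62.2012 K
Q = 581.1150 * 42.8970 * 62.2012 = 1550558.0215 W = 1550.5580 kW

1550.5580 kW


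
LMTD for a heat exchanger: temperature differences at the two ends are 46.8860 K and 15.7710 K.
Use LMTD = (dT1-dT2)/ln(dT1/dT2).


dT1/dT2 = 2.9729
ln(dT1/dT2) = 1.0895
LMTD = 31.1150 / 1.0895 = 28.5578 K

28.5578 K


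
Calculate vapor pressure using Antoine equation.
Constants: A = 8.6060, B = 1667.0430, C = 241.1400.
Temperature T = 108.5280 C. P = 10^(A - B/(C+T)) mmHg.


C+T = 349.6680
B/(C+T) = 4.7675
log10(P) = 8.6060 - 4.7675 = 3.8385
P = 10^3.8385 = 6894.4192 mmHg

6894.4192 mmHg


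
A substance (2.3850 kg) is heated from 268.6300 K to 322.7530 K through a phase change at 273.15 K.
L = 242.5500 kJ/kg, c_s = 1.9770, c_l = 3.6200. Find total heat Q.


Q1 (sensible, solid) = 2.3850 * 1.9770 * 4.5200 = 21.3125 kJ
Q2 (latent) = 2.3850 * 242.5500 = 578.4817 kJ
Q3 (sensible, liquid) = 2.3850 * 3.6200 * 49.6030 = 428.2574 kJ
Q_total = 1028.0516 kJ

1028.0516 kJ


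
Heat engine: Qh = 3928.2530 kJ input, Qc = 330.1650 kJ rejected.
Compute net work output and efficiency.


W = 3928.2530 - 330.1650 = 3598.0880 kJ
eta = 3598.0880 / 3928.2530 = 0.9160 = 91.5951%

W = 3598.0880 kJ, eta = 91.5951%


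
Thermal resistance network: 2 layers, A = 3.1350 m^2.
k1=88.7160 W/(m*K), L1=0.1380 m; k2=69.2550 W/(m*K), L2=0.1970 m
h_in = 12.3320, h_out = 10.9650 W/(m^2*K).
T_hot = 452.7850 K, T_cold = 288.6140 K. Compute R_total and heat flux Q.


R_conv_in = 1/(12.3320*3.1350) = 0.0259
R_1 = 0.1380/(88.7160*3.1350) = 0.0005
R_2 = 0.1970/(69.2550*3.1350) = 0.0009
R_conv_out = 1/(10.9650*3.1350) = 0.0291
R_total = 0.0564 K/W
Q = 164.1710 / 0.0564 = 2912.8893 W

R_total = 0.0564 K/W, Q = 2912.8893 W


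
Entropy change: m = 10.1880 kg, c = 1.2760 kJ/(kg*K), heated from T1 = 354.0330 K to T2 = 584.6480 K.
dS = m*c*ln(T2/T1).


T2/T1 = 1.6514
ln(T2/T1) = 0.5016
dS = 10.1880 * 1.2760 * 0.5016 = 6.5210 kJ/K

6.5210 kJ/K


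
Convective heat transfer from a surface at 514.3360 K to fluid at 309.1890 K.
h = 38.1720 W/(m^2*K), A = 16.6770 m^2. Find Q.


dT = 205.1470 K
Q = 38.1720 * 16.6770 * 205.1470 = 130595.4404 W

130595.4404 W


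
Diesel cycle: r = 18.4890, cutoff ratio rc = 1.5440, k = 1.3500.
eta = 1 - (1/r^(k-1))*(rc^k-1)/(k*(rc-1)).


r^(k-1) = 2.7760
rc^k = 1.7975
eta = 0.6088 = 60.8808%

60.8808%


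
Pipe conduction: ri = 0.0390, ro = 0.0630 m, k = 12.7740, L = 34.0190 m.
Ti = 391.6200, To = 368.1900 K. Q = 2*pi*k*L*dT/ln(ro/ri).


dT = 23.4300 K
ln(ro/ri) = 0.4796
Q = 2*pi*12.7740*34.0190*23.4300 / 0.4796 = 133396.9239 W

133396.9239 W


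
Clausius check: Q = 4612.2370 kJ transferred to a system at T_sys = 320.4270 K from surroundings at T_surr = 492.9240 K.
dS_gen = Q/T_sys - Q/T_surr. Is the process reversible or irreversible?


dS_sys = 4612.2370/320.4270 = 14.3940 kJ/K
dS_surr = -4612.2370/492.9240 = -9.3569 kJ/K
dS_gen = 14.3940 - 9.3569 = 5.0371 kJ/K (irreversible)

dS_gen = 5.0371 kJ/K, irreversible


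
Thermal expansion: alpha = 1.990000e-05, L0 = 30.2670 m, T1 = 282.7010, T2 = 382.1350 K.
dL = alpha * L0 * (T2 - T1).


dT = 99.4340 K
dL = 1.990000e-05 * 30.2670 * 99.4340 = 0.059890 m
L_final = 30.326890 m

dL = 0.059890 m


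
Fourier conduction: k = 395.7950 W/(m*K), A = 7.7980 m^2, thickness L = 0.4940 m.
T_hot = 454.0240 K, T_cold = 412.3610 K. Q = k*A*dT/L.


dT = 41.6630 K
Q = 395.7950 * 7.7980 * 41.6630 / 0.4940 = 260301.7718 W

260301.7718 W


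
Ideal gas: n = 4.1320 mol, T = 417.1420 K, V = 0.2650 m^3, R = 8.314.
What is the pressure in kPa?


P = nRT/V = 4.1320 * 8.314 * 417.1420 / 0.2650
= 14330.2660 / 0.2650 = 54076.4755 Pa = 54.0765 kPa

54.0765 kPa


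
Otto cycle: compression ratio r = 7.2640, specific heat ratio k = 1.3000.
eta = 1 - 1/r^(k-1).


r^(k-1) = 1.8128
eta = 1 - 1/1.8128 = 0.4484 = 44.8371%

44.8371%


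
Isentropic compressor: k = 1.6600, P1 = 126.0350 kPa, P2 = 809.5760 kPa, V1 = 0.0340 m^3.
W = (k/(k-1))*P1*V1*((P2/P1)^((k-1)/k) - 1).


(k-1)/k = 0.3976
(P2/P1)^exp = 2.0949
W = 2.5152 * 126.0350 * 0.0340 * (2.0949 - 1) = 11.8006 kJ

11.8006 kJ


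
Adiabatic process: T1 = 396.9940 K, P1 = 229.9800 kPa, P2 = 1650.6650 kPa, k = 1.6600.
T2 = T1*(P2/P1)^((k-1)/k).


(k-1)/k = 0.3976
(P2/P1)^exp = 2.1894
T2 = 396.9940 * 2.1894 = 869.1784 K

869.1784 K


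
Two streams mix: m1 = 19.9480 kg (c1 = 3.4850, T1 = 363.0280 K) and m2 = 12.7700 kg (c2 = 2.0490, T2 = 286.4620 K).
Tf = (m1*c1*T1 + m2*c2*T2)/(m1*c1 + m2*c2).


num = 32732.7510
den = 95.6845
Tf = 342.0904 K

342.0904 K


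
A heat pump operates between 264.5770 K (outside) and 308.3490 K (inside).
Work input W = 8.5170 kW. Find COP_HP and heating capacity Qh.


COP = 308.3490 / 43.7720 = 7.0444
Qh = 7.0444 * 8.5170 = 59.9975 kW

COP = 7.0444, Qh = 59.9975 kW


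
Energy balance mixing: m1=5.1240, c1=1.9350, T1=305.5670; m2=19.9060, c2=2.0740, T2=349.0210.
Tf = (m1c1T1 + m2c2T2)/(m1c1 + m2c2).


num = 17439.0258
den = 51.2000
Tf = 340.6061 K

340.6061 K


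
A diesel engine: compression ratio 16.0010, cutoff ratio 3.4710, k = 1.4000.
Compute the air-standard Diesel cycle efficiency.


r^(k-1) = 3.0315
rc^k = 5.7100
eta = 0.5509 = 55.0881%

55.0881%


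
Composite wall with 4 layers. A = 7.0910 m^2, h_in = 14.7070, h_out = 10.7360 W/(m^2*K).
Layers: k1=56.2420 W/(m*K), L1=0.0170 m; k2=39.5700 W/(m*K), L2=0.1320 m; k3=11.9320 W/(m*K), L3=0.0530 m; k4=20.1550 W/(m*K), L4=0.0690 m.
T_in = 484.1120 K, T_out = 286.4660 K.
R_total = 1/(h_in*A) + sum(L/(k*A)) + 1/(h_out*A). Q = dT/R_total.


R_conv_in = 1/(14.7070*7.0910) = 0.0096
R_1 = 0.0170/(56.2420*7.0910) = 4.2627e-05
R_2 = 0.1320/(39.5700*7.0910) = 0.0005
R_3 = 0.0530/(11.9320*7.0910) = 0.0006
R_4 = 0.0690/(20.1550*7.0910) = 0.0005
R_conv_out = 1/(10.7360*7.0910) = 0.0131
R_total = 0.0243 K/W
Q = 197.6460 / 0.0243 = 8117.9614 W

R_total = 0.0243 K/W, Q = 8117.9614 W


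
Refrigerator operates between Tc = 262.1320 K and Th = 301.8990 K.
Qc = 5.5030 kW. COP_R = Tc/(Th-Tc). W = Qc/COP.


COP = 262.1320 / 39.7670 = 6.5917
W = 5.5030 / 6.5917 = 0.8348 kW

COP = 6.5917, W = 0.8348 kW


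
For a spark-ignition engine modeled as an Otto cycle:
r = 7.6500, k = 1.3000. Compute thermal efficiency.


r^(k-1) = 1.8412
eta = 1 - 1/1.8412 = 0.4569 = 45.6873%

45.6873%


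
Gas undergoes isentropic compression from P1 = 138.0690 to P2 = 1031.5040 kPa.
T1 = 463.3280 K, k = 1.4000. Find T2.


(k-1)/k = 0.2857
(P2/P1)^exp = 1.7764
T2 = 463.3280 * 1.7764 = 823.0461 K

823.0461 K


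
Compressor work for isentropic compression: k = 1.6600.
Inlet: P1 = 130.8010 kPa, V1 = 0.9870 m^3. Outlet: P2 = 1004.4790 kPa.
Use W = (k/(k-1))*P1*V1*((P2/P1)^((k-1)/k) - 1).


(k-1)/k = 0.3976
(P2/P1)^exp = 2.2490
W = 2.5152 * 130.8010 * 0.9870 * (2.2490 - 1) = 405.5751 kJ

405.5751 kJ


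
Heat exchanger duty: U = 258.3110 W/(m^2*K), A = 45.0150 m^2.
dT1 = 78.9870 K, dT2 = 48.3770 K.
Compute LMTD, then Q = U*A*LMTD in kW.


LMTD = 62.4364 K
Q = 258.3110 * 45.0150 * 62.4364 = 726002.4691 W = 726.0025 kW

726.0025 kW
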